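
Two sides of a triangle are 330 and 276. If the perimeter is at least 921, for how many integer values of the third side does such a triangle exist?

291

Triangle inequality: 54 < x < 606. Perimeter ≥ 921 gives x ≥ 921 − 330 − 276 = 315.
So 315 ≤ x < 606; integers 315 through 605: 291 values.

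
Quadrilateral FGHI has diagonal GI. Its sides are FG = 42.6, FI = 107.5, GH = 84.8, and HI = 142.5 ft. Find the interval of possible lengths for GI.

From triangle FGI: |42.6 − 107.5| < GI < 42.6 + 107.5, i.e. 64.9 < GI < 150.1.
From triangle HGI: 57.7 < GI < 227.3.
Both must hold, so GI lies in the intersection.

64.9 < GI < 150.1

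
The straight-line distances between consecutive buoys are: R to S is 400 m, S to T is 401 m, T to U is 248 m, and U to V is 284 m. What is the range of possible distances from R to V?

0 ≤ RV ≤ 1333 m

The maximum is all hops collinear in one direction: 400 + 401 + 248 + 284 = 1333.
The longest hop is 401; the others sum to 932. Since 401 ≤ 932, the path can fold back on itself completely, so the minimum distance is 0.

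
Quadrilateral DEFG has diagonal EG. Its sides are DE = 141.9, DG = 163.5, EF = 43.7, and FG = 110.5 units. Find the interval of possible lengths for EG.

66.8 < EG < 154.2

From triangle DEG: |141.9 − 163.5| < EG < 141.9 + 163.5, i.e. 21.6 < EG < 305.4.
From triangle FEG: 66.8 < EG < 154.2.
Both must hold, so EG lies in the intersection.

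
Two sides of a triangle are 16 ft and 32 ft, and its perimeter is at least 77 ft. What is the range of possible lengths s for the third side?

Triangle inequality alone gives 16 < s < 48.
The perimeter condition gives s ≥ 77 − 16 − 32 = 29.
Intersecting the two: 29 ≤ s < 48.

29 ≤ s < 48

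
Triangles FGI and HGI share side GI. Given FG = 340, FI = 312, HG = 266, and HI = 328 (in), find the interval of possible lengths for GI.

From triangle FGI: |340 − 312| < GI < 340 + 312, i.e. 28 < GI < 652.
From triangle HGI: 62 < GI < 594.
Both must hold, so GI lies in the intersection.

62 < GI < 594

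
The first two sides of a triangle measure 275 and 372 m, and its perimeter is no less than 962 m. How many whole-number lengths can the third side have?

Triangle inequality: 97 < x < 647. Perimeter ≥ 962 gives x ≥ 962 − 275 − 372 = 315.
So 315 ≤ x < 647; integers 315 through 646: 332 values.

332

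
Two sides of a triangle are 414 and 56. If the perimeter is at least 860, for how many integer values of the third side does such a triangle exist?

Triangle inequality: 358 < x < 470. Perimeter ≥ 860 gives x ≥ 860 − 414 − 56 = 390.
So 390 ≤ x < 470; integers 390 through 469: 80 values.

80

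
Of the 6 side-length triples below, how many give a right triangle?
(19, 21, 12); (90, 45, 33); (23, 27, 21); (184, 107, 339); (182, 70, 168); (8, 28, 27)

(19,21,12): 12²+19² = 505 > 441 = 21² → acute
(90,45,33): 33+45 ≤ 90, not a triangle
(23,27,21): 21²+23² = 970 > 729 = 27² → acute
(184,107,339): 107+184 ≤ 339, not a triangle
(182,70,168): 70²+168² = 33124 = 182² → right
(8,28,27): 8²+27² = 793 > 784 = 28² → acute
1 of the 6 is right.

1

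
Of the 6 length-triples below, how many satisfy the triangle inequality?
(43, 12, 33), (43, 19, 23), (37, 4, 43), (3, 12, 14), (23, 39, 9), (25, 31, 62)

2

(12,33,43): 12+33 > 43 → valid
(19,23,43): 19+23 ≤ 43 → not valid
(4,37,43): 4+37 ≤ 43 → not valid
(3,12,14): 3+12 > 14 → valid
(9,23,39): 9+23 ≤ 39 → not valid
(25,31,62): 25+31 ≤ 62 → not valid
2 of the 6 triples form a triangle.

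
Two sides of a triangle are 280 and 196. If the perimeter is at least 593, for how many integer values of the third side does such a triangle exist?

Triangle inequality: 84 < x < 476. Perimeter ≥ 593 gives x ≥ 593 − 280 − 196 = 117.
So 117 ≤ x < 476; integers 117 through 475: 359 values.

359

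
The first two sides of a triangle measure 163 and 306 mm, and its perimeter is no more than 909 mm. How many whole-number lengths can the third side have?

297

Triangle inequality: 143 < x < 469. Perimeter ≤ 909 gives x ≤ 909 − 163 − 306 = 440.
So 143 < x ≤ 440; integers 144 through 440: 297 values.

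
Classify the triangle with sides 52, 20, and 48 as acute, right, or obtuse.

Compare the square of the longest side to the sum of squares of the other two: 20² + 48² = 2704 = 52².

right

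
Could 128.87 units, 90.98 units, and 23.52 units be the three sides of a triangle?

The longest side is 128.87, but the other two sum to only 114.50.
114.50 < 128.87, so the triangle inequality fails.

No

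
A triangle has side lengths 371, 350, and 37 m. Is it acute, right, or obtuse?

Compare the square of the longest side to the sum of squares of the other two: 37² + 350² = 123869 < 137641 = 371².

obtuse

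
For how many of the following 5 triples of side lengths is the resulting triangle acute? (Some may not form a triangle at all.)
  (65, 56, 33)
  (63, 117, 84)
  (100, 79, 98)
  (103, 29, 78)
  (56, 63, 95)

(65,56,33): 33²+56² = 4225 = 65² → right
(63,117,84): 63²+84² = 11025 < 13689 = 117² → obtuse
(100,79,98): 79²+98² = 15845 > 10000 = 100² → acute
(103,29,78): 29²+78² = 6925 < 10609 = 103² → obtuse
(56,63,95): 56²+63² = 7105 < 9025 = 95² → obtuse
1 of the 5 is acute.

1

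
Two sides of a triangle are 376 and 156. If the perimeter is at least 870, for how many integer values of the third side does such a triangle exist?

194

Triangle inequality: 220 < x < 532. Perimeter ≥ 870 gives x ≥ 870 − 376 − 156 = 338.
So 338 ≤ x < 532; integers 338 through 531: 194 values.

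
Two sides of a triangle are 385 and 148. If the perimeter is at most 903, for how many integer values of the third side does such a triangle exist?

133

Triangle inequality: 237 < x < 533. Perimeter ≤ 903 gives x ≤ 903 − 385 − 148 = 370.
So 237 < x ≤ 370; integers 238 through 370: 133 values.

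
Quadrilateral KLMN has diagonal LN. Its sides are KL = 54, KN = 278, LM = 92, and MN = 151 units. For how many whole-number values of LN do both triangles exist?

From triangle KLN: 224 < LN < 332.
From triangle MLN: 59 < LN < 243.
Intersection: 224 < LN < 243, so integers 225 through 242: 18 values.

18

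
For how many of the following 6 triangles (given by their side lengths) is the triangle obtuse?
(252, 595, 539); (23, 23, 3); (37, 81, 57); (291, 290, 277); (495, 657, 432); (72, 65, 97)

1

(252,595,539): 252²+539² = 354025 = 595² → right
(23,23,3): 3²+23² = 538 > 529 = 23² → acute
(37,81,57): 37²+57² = 4618 < 6561 = 81² → obtuse
(291,290,277): 277²+290² = 160829 > 84681 = 291² → acute
(495,657,432): 432²+495² = 431649 = 657² → right
(72,65,97): 65²+72² = 9409 = 97² → right
1 of the 6 is obtuse.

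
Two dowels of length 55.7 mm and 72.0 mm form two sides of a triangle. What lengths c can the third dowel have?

By the triangle inequality, c must be less than 55.7 + 72.0 = 127.7 and greater than |55.7 − 72.0| = 16.3.

16.3 < c < 127.7 (mm)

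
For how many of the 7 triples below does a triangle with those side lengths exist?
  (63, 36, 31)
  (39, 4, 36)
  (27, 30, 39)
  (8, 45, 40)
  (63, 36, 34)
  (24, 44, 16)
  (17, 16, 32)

(31,36,63): 31+36 > 63 → valid
(4,36,39): 4+36 > 39 → valid
(27,30,39): 27+30 > 39 → valid
(8,40,45): 8+40 > 45 → valid
(34,36,63): 34+36 > 63 → valid
(16,24,44): 16+24 ≤ 44 → not valid
(16,17,32): 16+17 > 32 → valid
6 of the 7 triples form a triangle.

6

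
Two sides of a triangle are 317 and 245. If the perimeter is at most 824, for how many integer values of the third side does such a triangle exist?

Triangle inequality: 72 < x < 562. Perimeter ≤ 824 gives x ≤ 824 − 317 − 245 = 262.
So 72 < x ≤ 262; integers 73 through 262: 190 values.

190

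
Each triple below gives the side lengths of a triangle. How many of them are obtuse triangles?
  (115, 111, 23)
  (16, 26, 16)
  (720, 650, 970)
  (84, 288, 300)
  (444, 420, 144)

(115,111,23): 23²+111² = 12850 < 13225 = 115² → obtuse
(16,26,16): 16²+16² = 512 < 676 = 26² → obtuse
(720,650,970): 650²+720² = 940900 = 970² → right
(84,288,300): 84²+288² = 90000 = 300² → right
(444,420,144): 144²+420² = 197136 = 444² → right
2 of the 5 are obtuse.

2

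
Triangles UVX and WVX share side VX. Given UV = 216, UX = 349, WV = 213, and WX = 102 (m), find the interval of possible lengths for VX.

From triangle UVX: |216 − 349| < VX < 216 + 349, i.e. 133 < VX < 565.
From triangle WVX: 111 < VX < 315.
Both must hold, so VX lies in the intersection.

133 < VX < 315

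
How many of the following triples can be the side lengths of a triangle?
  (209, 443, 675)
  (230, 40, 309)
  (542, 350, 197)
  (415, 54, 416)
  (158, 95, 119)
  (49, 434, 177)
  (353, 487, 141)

4

(209,443,675): 209+443 ≤ 675 → not valid
(40,230,309): 40+230 ≤ 309 → not valid
(197,350,542): 197+350 > 542 → valid
(54,415,416): 54+415 > 416 → valid
(95,119,158): 95+119 > 158 → valid
(49,177,434): 49+177 ≤ 434 → not valid
(141,353,487): 141+353 > 487 → valid
4 of the 7 triples form a triangle.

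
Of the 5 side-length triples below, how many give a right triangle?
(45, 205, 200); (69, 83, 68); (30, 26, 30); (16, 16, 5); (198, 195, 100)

(45,205,200): 45²+200² = 42025 = 205² → right
(69,83,68): 68²+69² = 9385 > 6889 = 83² → acute
(30,26,30): 26²+30² = 1576 > 900 = 30² → acute
(16,16,5): 5²+16² = 281 > 256 = 16² → acute
(198,195,100): 100²+195² = 48025 > 39204 = 198² → acute
1 of the 5 is right.

1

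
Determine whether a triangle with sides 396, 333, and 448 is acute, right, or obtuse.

Compare the square of the longest side to the sum of squares of the other two: 333² + 396² = 267705 > 200704 = 448².

acute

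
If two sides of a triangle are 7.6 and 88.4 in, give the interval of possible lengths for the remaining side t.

By the triangle inequality, t must be less than 7.6 + 88.4 = 96.0 and greater than |7.6 − 88.4| = 80.8.

80.8 < t < 96.0 (in)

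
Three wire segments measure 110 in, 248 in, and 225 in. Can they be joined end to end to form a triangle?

The longest side is 248, and the other two sum to 335.
Since 335 > 248, the triangle inequality holds.

Yes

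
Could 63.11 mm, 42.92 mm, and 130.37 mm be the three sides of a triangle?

No

The longest side is 130.37, but the other two sum to only 106.03.
106.03 < 130.37, so the triangle inequality fails.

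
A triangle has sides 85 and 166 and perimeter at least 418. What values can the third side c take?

167 ≤ c < 251

Triangle inequality alone gives 81 < c < 251.
The perimeter condition gives c ≥ 418 − 85 − 166 = 167.
Intersecting the two: 167 ≤ c < 251.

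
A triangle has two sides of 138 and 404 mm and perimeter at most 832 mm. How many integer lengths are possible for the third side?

24

Triangle inequality: 266 < x < 542. Perimeter ≤ 832 gives x ≤ 832 − 138 − 404 = 290.
So 266 < x ≤ 290; integers 267 through 290: 24 values.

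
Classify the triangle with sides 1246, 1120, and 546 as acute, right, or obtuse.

Compare the square of the longest side to the sum of squares of the other two: 546² + 1120² = 1552516 = 1246².

right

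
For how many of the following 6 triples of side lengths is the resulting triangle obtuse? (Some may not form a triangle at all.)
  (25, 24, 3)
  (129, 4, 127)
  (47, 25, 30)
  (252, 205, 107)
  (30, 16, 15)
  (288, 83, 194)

5

(25,24,3): 3²+24² = 585 < 625 = 25² → obtuse
(129,4,127): 4²+127² = 16145 < 16641 = 129² → obtuse
(47,25,30): 25²+30² = 1525 < 2209 = 47² → obtuse
(252,205,107): 107²+205² = 53474 < 63504 = 252² → obtuse
(30,16,15): 15²+16² = 481 < 900 = 30² → obtuse
(288,83,194): 83+194 ≤ 288, not a triangle
5 of the 6 are obtuse.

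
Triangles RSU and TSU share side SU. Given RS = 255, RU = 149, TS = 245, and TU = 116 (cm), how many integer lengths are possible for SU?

231

From triangle RSU: 106 < SU < 404.
From triangle TSU: 129 < SU < 361.
Intersection: 129 < SU < 361, so integers 130 through 360: 231 values.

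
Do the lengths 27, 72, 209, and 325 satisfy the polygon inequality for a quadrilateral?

For a quadrilateral, each side must be shorter than the sum of the others.
Here the longest side is 325, but the remaining 3 sides sum to only 308.

No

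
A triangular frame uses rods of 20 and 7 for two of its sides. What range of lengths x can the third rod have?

13 < x < 27

By the triangle inequality, x must be less than 20 + 7 = 27 and greater than |20 − 7| = 13.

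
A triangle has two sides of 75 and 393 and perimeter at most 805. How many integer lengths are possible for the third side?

Triangle inequality: 318 < x < 468. Perimeter ≤ 805 gives x ≤ 805 − 75 − 393 = 337.
So 318 < x ≤ 337; integers 319 through 337: 19 values.

19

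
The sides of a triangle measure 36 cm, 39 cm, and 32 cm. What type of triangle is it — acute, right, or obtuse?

acute

Compare the square of the longest side to the sum of squares of the other two: 32² + 36² = 2320 > 1521 = 39².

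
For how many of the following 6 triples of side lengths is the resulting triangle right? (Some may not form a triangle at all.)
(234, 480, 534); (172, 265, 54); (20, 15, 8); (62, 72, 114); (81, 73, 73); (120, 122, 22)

2

(234,480,534): 234²+480² = 285156 = 534² → right
(172,265,54): 54+172 ≤ 265, not a triangle
(20,15,8): 8²+15² = 289 < 400 = 20² → obtuse
(62,72,114): 62²+72² = 9028 < 12996 = 114² → obtuse
(81,73,73): 73²+73² = 10658 > 6561 = 81² → acute
(120,122,22): 22²+120² = 14884 = 122² → right
2 of the 6 are right.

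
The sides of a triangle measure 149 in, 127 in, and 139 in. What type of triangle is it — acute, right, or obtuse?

Compare the square of the longest side to the sum of squares of the other two: 127² + 139² = 35450 > 22201 = 149².

acute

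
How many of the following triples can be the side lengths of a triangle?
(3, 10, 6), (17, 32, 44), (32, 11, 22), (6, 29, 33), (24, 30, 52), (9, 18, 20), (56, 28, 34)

(3,6,10): 3+6 ≤ 10 → not valid
(17,32,44): 17+32 > 44 → valid
(11,22,32): 11+22 > 32 → valid
(6,29,33): 6+29 > 33 → valid
(24,30,52): 24+30 > 52 → valid
(9,18,20): 9+18 > 20 → valid
(28,34,56): 28+34 > 56 → valid
6 of the 7 triples form a triangle.

6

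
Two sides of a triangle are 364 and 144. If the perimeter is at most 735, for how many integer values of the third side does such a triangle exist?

Triangle inequality: 220 < x < 508. Perimeter ≤ 735 gives x ≤ 735 − 364 − 144 = 227.
So 220 < x ≤ 227; integers 221 through 227: 7 values.

7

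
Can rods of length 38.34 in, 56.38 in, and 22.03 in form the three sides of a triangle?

The longest side is 56.38, and the other two sum to 60.37.
Since 60.37 > 56.38, the triangle inequality holds.

Yes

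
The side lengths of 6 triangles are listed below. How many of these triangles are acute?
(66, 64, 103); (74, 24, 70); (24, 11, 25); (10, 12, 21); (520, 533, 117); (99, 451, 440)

(66,64,103): 64²+66² = 8452 < 10609 = 103² → obtuse
(74,24,70): 24²+70² = 5476 = 74² → right
(24,11,25): 11²+24² = 697 > 625 = 25² → acute
(10,12,21): 10²+12² = 244 < 441 = 21² → obtuse
(520,533,117): 117²+520² = 284089 = 533² → right
(99,451,440): 99²+440² = 203401 = 451² → right
1 of the 6 is acute.

1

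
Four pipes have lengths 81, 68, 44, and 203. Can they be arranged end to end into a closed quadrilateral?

For a quadrilateral, each side must be shorter than the sum of the others.
Here the longest side is 203, but the remaining 3 sides sum to only 193.

No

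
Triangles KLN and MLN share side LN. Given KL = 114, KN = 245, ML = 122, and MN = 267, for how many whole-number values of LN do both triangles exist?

213

From triangle KLN: 131 < LN < 359.
From triangle MLN: 145 < LN < 389.
Intersection: 145 < LN < 359, so integers 146 through 358: 213 values.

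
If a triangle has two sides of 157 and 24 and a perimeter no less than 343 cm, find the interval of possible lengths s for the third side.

162 ≤ s < 181

Triangle inequality alone gives 133 < s < 181.
The perimeter condition gives s ≥ 343 − 157 − 24 = 162.
Intersecting the two: 162 ≤ s < 181.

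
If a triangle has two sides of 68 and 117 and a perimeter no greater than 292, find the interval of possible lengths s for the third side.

Triangle inequality alone gives 49 < s < 185.
The perimeter condition gives s ≤ 292 − 68 − 117 = 107.
Intersecting the two: 49 < s ≤ 107.

49 < s ≤ 107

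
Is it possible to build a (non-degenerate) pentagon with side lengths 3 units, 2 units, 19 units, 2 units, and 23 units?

Yes

A pentagon exists iff every side is shorter than the sum of the others — equivalently, the longest side is less than the sum of the rest.
Longest side 23 < 26 (sum of the remaining 4), so yes.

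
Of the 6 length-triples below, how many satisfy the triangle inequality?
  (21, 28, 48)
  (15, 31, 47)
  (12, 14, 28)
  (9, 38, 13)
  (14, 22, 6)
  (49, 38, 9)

1

(21,28,48): 21+28 > 48 → valid
(15,31,47): 15+31 ≤ 47 → not valid
(12,14,28): 12+14 ≤ 28 → not valid
(9,13,38): 9+13 ≤ 38 → not valid
(6,14,22): 6+14 ≤ 22 → not valid
(9,38,49): 9+38 ≤ 49 → not valid
1 of the 6 triples forms a triangle.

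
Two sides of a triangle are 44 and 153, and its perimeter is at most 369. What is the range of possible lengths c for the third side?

Triangle inequality alone gives 109 < c < 197.
The perimeter condition gives c ≤ 369 − 44 − 153 = 172.
Intersecting the two: 109 < c ≤ 172.

109 < c ≤ 172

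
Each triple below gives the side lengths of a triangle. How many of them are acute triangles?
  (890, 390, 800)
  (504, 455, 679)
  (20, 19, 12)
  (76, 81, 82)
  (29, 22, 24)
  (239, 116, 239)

(890,390,800): 390²+800² = 792100 = 890² → right
(504,455,679): 455²+504² = 461041 = 679² → right
(20,19,12): 12²+19² = 505 > 400 = 20² → acute
(76,81,82): 76²+81² = 12337 > 6724 = 82² → acute
(29,22,24): 22²+24² = 1060 > 841 = 29² → acute
(239,116,239): 116²+239² = 70577 > 57121 = 239² → acute
4 of the 6 are acute.

4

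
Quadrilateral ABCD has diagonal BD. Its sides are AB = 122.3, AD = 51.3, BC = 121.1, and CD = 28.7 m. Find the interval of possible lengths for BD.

From triangle ABD: |122.3 − 51.3| < BD < 122.3 + 51.3, i.e. 71.0 < BD < 173.6.
From triangle CBD: 92.4 < BD < 149.8.
Both must hold, so BD lies in the intersection.

92.4 < BD < 149.8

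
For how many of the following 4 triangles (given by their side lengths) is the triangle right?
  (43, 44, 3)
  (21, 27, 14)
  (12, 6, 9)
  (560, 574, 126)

(43,44,3): 3²+43² = 1858 < 1936 = 44² → obtuse
(21,27,14): 14²+21² = 637 < 729 = 27² → obtuse
(12,6,9): 6²+9² = 117 < 144 = 12² → obtuse
(560,574,126): 126²+560² = 329476 = 574² → right
1 of the 4 is right.

1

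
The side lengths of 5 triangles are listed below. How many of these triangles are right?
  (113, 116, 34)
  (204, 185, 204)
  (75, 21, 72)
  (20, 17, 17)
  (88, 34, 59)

1

(113,116,34): 34²+113² = 13925 > 13456 = 116² → acute
(204,185,204): 185²+204² = 75841 > 41616 = 204² → acute
(75,21,72): 21²+72² = 5625 = 75² → right
(20,17,17): 17²+17² = 578 > 400 = 20² → acute
(88,34,59): 34²+59² = 4637 < 7744 = 88² → obtuse
1 of the 5 is right.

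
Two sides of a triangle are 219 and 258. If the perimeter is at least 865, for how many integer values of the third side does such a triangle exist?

89

Triangle inequality: 39 < x < 477. Perimeter ≥ 865 gives x ≥ 865 − 219 − 258 = 388.
So 388 ≤ x < 477; integers 388 through 476: 89 values.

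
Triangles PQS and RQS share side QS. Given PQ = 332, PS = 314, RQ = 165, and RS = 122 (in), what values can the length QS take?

43 < QS < 287

From triangle PQS: |332 − 314| < QS < 332 + 314, i.e. 18 < QS < 646.
From triangle RQS: 43 < QS < 287.
Both must hold, so QS lies in the intersection.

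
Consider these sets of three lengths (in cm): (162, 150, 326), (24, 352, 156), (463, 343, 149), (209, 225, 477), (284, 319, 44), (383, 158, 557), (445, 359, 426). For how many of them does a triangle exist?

(150,162,326): 150+162 ≤ 326 → not valid
(24,156,352): 24+156 ≤ 352 → not valid
(149,343,463): 149+343 > 463 → valid
(209,225,477): 209+225 ≤ 477 → not valid
(44,284,319): 44+284 > 319 → valid
(158,383,557): 158+383 ≤ 557 → not valid
(359,426,445): 359+426 > 445 → valid
3 of the 7 triples form a triangle.

3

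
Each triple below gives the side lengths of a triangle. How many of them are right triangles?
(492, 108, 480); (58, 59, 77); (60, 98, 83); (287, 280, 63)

(492,108,480): 108²+480² = 242064 = 492² → right
(58,59,77): 58²+59² = 6845 > 5929 = 77² → acute
(60,98,83): 60²+83² = 10489 > 9604 = 98² → acute
(287,280,63): 63²+280² = 82369 = 287² → right
2 of the 4 are right.

2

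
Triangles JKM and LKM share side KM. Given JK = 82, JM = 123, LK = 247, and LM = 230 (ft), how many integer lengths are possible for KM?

From triangle JKM: 41 < KM < 205.
From triangle LKM: 17 < KM < 477.
Intersection: 41 < KM < 205, so integers 42 through 204: 163 values.

163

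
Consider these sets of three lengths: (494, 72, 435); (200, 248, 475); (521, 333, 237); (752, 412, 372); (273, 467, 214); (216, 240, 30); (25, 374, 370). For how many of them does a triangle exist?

(72,435,494): 72+435 > 494 → valid
(200,248,475): 200+248 ≤ 475 → not valid
(237,333,521): 237+333 > 521 → valid
(372,412,752): 372+412 > 752 → valid
(214,273,467): 214+273 > 467 → valid
(30,216,240): 30+216 > 240 → valid
(25,370,374): 25+370 > 374 → valid
6 of the 7 triples form a triangle.

6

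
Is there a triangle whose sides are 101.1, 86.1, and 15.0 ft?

The two shorter sides sum to 101.1, exactly equal to the longest side 101.1.
That gives only a degenerate (flat) triangle — the inequality must be strict.

No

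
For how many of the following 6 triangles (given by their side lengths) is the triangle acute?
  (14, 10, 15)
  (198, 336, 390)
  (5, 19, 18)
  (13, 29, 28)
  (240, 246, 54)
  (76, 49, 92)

(14,10,15): 10²+14² = 296 > 225 = 15² → acute
(198,336,390): 198²+336² = 152100 = 390² → right
(5,19,18): 5²+18² = 349 < 361 = 19² → obtuse
(13,29,28): 13²+28² = 953 > 841 = 29² → acute
(240,246,54): 54²+240² = 60516 = 246² → right
(76,49,92): 49²+76² = 8177 < 8464 = 92² → obtuse
2 of the 6 are acute.

2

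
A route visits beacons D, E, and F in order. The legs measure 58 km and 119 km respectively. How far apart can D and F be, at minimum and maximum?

61 ≤ DF ≤ 177 km

By the triangle inequality, |58 − 119| ≤ DF ≤ 58 + 119.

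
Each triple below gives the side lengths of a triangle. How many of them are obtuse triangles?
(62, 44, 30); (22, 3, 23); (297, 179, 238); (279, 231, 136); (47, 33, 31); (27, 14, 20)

(62,44,30): 30²+44² = 2836 < 3844 = 62² → obtuse
(22,3,23): 3²+22² = 493 < 529 = 23² → obtuse
(297,179,238): 179²+238² = 88685 > 88209 = 297² → acute
(279,231,136): 136²+231² = 71857 < 77841 = 279² → obtuse
(47,33,31): 31²+33² = 2050 < 2209 = 47² → obtuse
(27,14,20): 14²+20² = 596 < 729 = 27² → obtuse
5 of the 6 are obtuse.

5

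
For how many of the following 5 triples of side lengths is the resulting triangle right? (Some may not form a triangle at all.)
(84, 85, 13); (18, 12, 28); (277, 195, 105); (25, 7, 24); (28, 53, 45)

(84,85,13): 13²+84² = 7225 = 85² → right
(18,12,28): 12²+18² = 468 < 784 = 28² → obtuse
(277,195,105): 105²+195² = 49050 < 76729 = 277² → obtuse
(25,7,24): 7²+24² = 625 = 25² → right
(28,53,45): 28²+45² = 2809 = 53² → right
3 of the 5 are right.

3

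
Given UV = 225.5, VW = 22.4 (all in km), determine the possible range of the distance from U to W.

203.1 ≤ UW ≤ 247.9 km

By the triangle inequality, |225.5 − 22.4| ≤ UW ≤ 225.5 + 22.4.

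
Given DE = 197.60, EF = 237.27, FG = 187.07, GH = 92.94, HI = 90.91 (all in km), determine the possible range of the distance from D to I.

The maximum is all hops collinear in one direction: 197.60 + 237.27 + 187.07 + 92.94 + 90.91 = 805.79.
The longest hop is 237.27; the others sum to 568.52. Since 237.27 ≤ 568.52, the path can fold back on itself completely, so the minimum distance is 0.

0 ≤ DI ≤ 805.79 km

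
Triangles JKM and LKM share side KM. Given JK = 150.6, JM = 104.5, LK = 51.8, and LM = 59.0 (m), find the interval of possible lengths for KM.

46.1 < KM < 110.8

From triangle JKM: |150.6 − 104.5| < KM < 150.6 + 104.5, i.e. 46.1 < KM < 255.1.
From triangle LKM: 7.2 < KM < 110.8.
Both must hold, so KM lies in the intersection.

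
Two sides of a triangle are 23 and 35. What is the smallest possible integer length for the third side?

13

The third side must be strictly greater than |23 − 35| = 12.
The smallest integer above 12 is 13.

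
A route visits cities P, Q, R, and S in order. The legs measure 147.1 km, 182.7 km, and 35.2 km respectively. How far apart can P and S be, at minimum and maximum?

0.4 ≤ PS ≤ 365.0 km

The maximum is all hops collinear in one direction: 147.1 + 182.7 + 35.2 = 365.0.
The longest hop is 182.7; the others sum to 182.3. Folding the others back against it leaves at least 182.7 − 182.3 = 0.4.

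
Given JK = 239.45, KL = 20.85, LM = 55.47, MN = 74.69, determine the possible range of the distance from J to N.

88.44 ≤ JN ≤ 390.46

The maximum is all hops collinear in one direction: 239.45 + 20.85 + 55.47 + 74.69 = 390.46.
The longest hop is 239.45; the others sum to 151.01. Folding the others back against it leaves at least 239.45 − 151.01 = 88.44.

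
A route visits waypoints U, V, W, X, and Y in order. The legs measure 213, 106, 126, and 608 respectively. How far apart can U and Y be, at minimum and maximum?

163 ≤ UY ≤ 1053

The maximum is all hops collinear in one direction: 213 + 106 + 126 + 608 = 1053.
The longest hop is 608; the others sum to 445. Folding the others back against it leaves at least 608 − 445 = 163.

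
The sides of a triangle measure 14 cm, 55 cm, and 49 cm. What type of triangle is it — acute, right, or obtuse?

Compare the square of the longest side to the sum of squares of the other two: 14² + 49² = 2597 < 3025 = 55².

obtuse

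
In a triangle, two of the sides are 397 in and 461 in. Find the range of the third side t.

64 < t < 858 (in)

By the triangle inequality, t must be less than 397 + 461 = 858 and greater than |397 − 461| = 64.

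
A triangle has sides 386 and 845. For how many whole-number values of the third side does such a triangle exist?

771

The third side lies in the open interval (459, 1231).
Integers from 460 to 1230 inclusive: 1230 − 460 + 1 = 771.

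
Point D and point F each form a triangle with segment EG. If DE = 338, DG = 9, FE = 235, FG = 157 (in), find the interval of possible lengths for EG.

329 < EG < 347

From triangle DEG: |338 − 9| < EG < 338 + 9, i.e. 329 < EG < 347.
From triangle FEG: 78 < EG < 392.
Both must hold, so EG lies in the intersection.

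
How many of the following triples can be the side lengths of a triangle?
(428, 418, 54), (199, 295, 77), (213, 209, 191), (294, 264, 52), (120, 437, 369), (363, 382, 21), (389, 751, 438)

(54,418,428): 54+418 > 428 → valid
(77,199,295): 77+199 ≤ 295 → not valid
(191,209,213): 191+209 > 213 → valid
(52,264,294): 52+264 > 294 → valid
(120,369,437): 120+369 > 437 → valid
(21,363,382): 21+363 > 382 → valid
(389,438,751): 389+438 > 751 → valid
6 of the 7 triples form a triangle.

6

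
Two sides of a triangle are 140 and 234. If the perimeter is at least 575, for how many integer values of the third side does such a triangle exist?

173

Triangle inequality: 94 < x < 374. Perimeter ≥ 575 gives x ≥ 575 − 140 − 234 = 201.
So 201 ≤ x < 374; integers 201 through 373: 173 values.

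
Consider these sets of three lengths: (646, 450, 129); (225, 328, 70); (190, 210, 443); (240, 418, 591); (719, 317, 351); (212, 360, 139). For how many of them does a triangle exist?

1

(129,450,646): 129+450 ≤ 646 → not valid
(70,225,328): 70+225 ≤ 328 → not valid
(190,210,443): 190+210 ≤ 443 → not valid
(240,418,591): 240+418 > 591 → valid
(317,351,719): 317+351 ≤ 719 → not valid
(139,212,360): 139+212 ≤ 360 → not valid
1 of the 6 triples forms a triangle.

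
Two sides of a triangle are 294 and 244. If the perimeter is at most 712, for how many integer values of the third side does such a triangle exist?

124

Triangle inequality: 50 < x < 538. Perimeter ≤ 712 gives x ≤ 712 − 294 − 244 = 174.
So 50 < x ≤ 174; integers 51 through 174: 124 values.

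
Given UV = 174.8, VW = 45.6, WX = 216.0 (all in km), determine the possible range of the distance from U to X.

The maximum is all hops collinear in one direction: 174.8 + 45.6 + 216.0 = 436.4.
The longest hop is 216.0; the others sum to 220.4. Since 216.0 ≤ 220.4, the path can fold back on itself completely, so the minimum distance is 0.

0 ≤ UX ≤ 436.4 km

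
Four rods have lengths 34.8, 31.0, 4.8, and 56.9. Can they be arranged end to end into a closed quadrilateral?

A quadrilateral exists iff every side is shorter than the sum of the others — equivalently, the longest side is less than the sum of the rest.
Longest side 56.9 < 70.6 (sum of the remaining 3), so yes.

Yes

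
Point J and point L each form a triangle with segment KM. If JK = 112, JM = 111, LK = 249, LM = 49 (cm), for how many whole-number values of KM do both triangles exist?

22

From triangle JKM: 1 < KM < 223.
From triangle LKM: 200 < KM < 298.
Intersection: 200 < KM < 223, so integers 201 through 222: 22 values.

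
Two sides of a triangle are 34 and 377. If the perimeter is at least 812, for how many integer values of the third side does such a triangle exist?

Triangle inequality: 343 < x < 411. Perimeter ≥ 812 gives x ≥ 812 − 34 − 377 = 401.
So 401 ≤ x < 411; integers 401 through 410: 10 values.

10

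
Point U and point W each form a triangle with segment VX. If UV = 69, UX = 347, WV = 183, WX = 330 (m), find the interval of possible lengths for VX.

278 < VX < 416

From triangle UVX: |69 − 347| < VX < 69 + 347, i.e. 278 < VX < 416.
From triangle WVX: 147 < VX < 513.
Both must hold, so VX lies in the intersection.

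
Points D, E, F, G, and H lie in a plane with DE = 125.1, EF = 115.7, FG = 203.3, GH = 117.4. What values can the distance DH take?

0 ≤ DH ≤ 561.5

The maximum is all hops collinear in one direction: 125.1 + 115.7 + 203.3 + 117.4 = 561.5.
The longest hop is 203.3; the others sum to 358.2. Since 203.3 ≤ 358.2, the path can fold back on itself completely, so the minimum distance is 0.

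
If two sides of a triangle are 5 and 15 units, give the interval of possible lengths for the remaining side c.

By the triangle inequality, c must be less than 5 + 15 = 20 and greater than |5 − 15| = 10.

10 < c < 20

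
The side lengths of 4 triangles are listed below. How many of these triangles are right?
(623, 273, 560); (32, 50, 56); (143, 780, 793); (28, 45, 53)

(623,273,560): 273²+560² = 388129 = 623² → right
(32,50,56): 32²+50² = 3524 > 3136 = 56² → acute
(143,780,793): 143²+780² = 628849 = 793² → right
(28,45,53): 28²+45² = 2809 = 53² → right
3 of the 4 are right.

3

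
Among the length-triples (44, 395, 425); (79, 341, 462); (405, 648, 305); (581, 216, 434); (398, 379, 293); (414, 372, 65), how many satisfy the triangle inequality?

5

(44,395,425): 44+395 > 425 → valid
(79,341,462): 79+341 ≤ 462 → not valid
(305,405,648): 305+405 > 648 → valid
(216,434,581): 216+434 > 581 → valid
(293,379,398): 293+379 > 398 → valid
(65,372,414): 65+372 > 414 → valid
5 of the 6 triples form a triangle.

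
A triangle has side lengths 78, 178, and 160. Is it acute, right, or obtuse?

right

Compare the square of the longest side to the sum of squares of the other two: 78² + 160² = 31684 = 178².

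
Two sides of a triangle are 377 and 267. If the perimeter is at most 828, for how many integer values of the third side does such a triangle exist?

Triangle inequality: 110 < x < 644. Perimeter ≤ 828 gives x ≤ 828 − 377 − 267 = 184.
So 110 < x ≤ 184; integers 111 through 184: 74 values.

74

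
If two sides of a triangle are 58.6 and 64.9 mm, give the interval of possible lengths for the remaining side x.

By the triangle inequality, x must be less than 58.6 + 64.9 = 123.5 and greater than |58.6 − 64.9| = 6.3.

6.3 < x < 123.5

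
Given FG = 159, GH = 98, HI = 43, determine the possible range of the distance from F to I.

The maximum is all hops collinear in one direction: 159 + 98 + 43 = 300.
The longest hop is 159; the others sum to 141. Folding the others back against it leaves at least 159 − 141 = 18.

18 ≤ FI ≤ 300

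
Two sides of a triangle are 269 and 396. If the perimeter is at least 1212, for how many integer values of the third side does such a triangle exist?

Triangle inequality: 127 < x < 665. Perimeter ≥ 1212 gives x ≥ 1212 − 269 − 396 = 547.
So 547 ≤ x < 665; integers 547 through 664: 118 values.

118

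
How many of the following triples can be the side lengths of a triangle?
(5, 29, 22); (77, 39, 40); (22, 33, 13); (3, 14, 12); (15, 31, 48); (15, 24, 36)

4

(5,22,29): 5+22 ≤ 29 → not valid
(39,40,77): 39+40 > 77 → valid
(13,22,33): 13+22 > 33 → valid
(3,12,14): 3+12 > 14 → valid
(15,31,48): 15+31 ≤ 48 → not valid
(15,24,36): 15+24 > 36 → valid
4 of the 6 triples form a triangle.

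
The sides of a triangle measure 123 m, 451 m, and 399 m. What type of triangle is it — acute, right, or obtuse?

Compare the square of the longest side to the sum of squares of the other two: 123² + 399² = 174330 < 203401 = 451².

obtuse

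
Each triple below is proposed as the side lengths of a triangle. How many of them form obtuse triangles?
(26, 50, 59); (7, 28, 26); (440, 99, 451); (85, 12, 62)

2

(26,50,59): 26²+50² = 3176 < 3481 = 59² → obtuse
(7,28,26): 7²+26² = 725 < 784 = 28² → obtuse
(440,99,451): 99²+440² = 203401 = 451² → right
(85,12,62): 12+62 ≤ 85, not a triangle
2 of the 4 are obtuse.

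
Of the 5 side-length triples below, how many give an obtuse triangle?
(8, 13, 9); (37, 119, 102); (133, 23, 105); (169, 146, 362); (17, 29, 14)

(8,13,9): 8²+9² = 145 < 169 = 13² → obtuse
(37,119,102): 37²+102² = 11773 < 14161 = 119² → obtuse
(133,23,105): 23+105 ≤ 133, not a triangle
(169,146,362): 146+169 ≤ 362, not a triangle
(17,29,14): 14²+17² = 485 < 841 = 29² → obtuse
3 of the 5 are obtuse.

3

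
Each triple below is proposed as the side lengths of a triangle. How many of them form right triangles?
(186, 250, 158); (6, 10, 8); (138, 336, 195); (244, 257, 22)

(186,250,158): 158²+186² = 59560 < 62500 = 250² → obtuse
(6,10,8): 6²+8² = 100 = 10² → right
(138,336,195): 138+195 ≤ 336, not a triangle
(244,257,22): 22²+244² = 60020 < 66049 = 257² → obtuse
1 of the 4 is right.

1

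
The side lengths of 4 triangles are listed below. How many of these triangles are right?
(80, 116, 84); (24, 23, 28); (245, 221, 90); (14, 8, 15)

(80,116,84): 80²+84² = 13456 = 116² → right
(24,23,28): 23²+24² = 1105 > 784 = 28² → acute
(245,221,90): 90²+221² = 56941 < 60025 = 245² → obtuse
(14,8,15): 8²+14² = 260 > 225 = 15² → acute
1 of the 4 is right.

1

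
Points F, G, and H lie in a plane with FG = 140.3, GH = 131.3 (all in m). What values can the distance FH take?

9.0 ≤ FH ≤ 271.6 m

By the triangle inequality, |140.3 − 131.3| ≤ FH ≤ 140.3 + 131.3.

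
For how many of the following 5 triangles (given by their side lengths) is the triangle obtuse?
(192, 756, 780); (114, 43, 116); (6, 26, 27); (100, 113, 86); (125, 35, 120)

1

(192,756,780): 192²+756² = 608400 = 780² → right
(114,43,116): 43²+114² = 14845 > 13456 = 116² → acute
(6,26,27): 6²+26² = 712 < 729 = 27² → obtuse
(100,113,86): 86²+100² = 17396 > 12769 = 113² → acute
(125,35,120): 35²+120² = 15625 = 125² → right
1 of the 5 is obtuse.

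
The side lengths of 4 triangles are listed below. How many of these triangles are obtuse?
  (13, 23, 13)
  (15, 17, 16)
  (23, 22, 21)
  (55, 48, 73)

(13,23,13): 13²+13² = 338 < 529 = 23² → obtuse
(15,17,16): 15²+16² = 481 > 289 = 17² → acute
(23,22,21): 21²+22² = 925 > 529 = 23² → acute
(55,48,73): 48²+55² = 5329 = 73² → right
1 of the 4 is obtuse.

1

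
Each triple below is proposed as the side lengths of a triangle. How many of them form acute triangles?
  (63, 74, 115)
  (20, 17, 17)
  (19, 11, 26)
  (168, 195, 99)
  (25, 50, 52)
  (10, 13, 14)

3

(63,74,115): 63²+74² = 9445 < 13225 = 115² → obtuse
(20,17,17): 17²+17² = 578 > 400 = 20² → acute
(19,11,26): 11²+19² = 482 < 676 = 26² → obtuse
(168,195,99): 99²+168² = 38025 = 195² → right
(25,50,52): 25²+50² = 3125 > 2704 = 52² → acute
(10,13,14): 10²+13² = 269 > 196 = 14² → acute
3 of the 6 are acute.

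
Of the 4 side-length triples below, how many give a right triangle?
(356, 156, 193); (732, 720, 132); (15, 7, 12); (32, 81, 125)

1

(356,156,193): 156+193 ≤ 356, not a triangle
(732,720,132): 132²+720² = 535824 = 732² → right
(15,7,12): 7²+12² = 193 < 225 = 15² → obtuse
(32,81,125): 32+81 ≤ 125, not a triangle
1 of the 4 is right.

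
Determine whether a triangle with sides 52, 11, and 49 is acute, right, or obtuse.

obtuse

Compare the square of the longest side to the sum of squares of the other two: 11² + 49² = 2522 < 2704 = 52².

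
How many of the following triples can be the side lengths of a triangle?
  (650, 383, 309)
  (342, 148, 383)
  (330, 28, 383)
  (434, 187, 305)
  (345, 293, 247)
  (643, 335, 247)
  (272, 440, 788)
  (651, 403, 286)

5

(309,383,650): 309+383 > 650 → valid
(148,342,383): 148+342 > 383 → valid
(28,330,383): 28+330 ≤ 383 → not valid
(187,305,434): 187+305 > 434 → valid
(247,293,345): 247+293 > 345 → valid
(247,335,643): 247+335 ≤ 643 → not valid
(272,440,788): 272+440 ≤ 788 → not valid
(286,403,651): 286+403 > 651 → valid
5 of the 8 triples form a triangle.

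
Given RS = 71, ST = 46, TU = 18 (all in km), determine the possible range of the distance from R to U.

7 ≤ RU ≤ 135 km

The maximum is all hops collinear in one direction: 71 + 46 + 18 = 135.
The longest hop is 71; the others sum to 64. Folding the others back against it leaves at least 71 − 64 = 7.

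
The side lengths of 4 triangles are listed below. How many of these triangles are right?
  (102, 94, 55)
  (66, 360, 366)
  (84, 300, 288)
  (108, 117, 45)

3

(102,94,55): 55²+94² = 11861 > 10404 = 102² → acute
(66,360,366): 66²+360² = 133956 = 366² → right
(84,300,288): 84²+288² = 90000 = 300² → right
(108,117,45): 45²+108² = 13689 = 117² → right
3 of the 4 are right.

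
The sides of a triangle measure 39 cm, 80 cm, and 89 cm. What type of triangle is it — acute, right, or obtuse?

right

Compare the square of the longest side to the sum of squares of the other two: 39² + 80² = 7921 = 89².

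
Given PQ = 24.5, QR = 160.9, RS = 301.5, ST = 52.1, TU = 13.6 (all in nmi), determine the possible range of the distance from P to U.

50.4 ≤ PU ≤ 552.6 nmi

The maximum is all hops collinear in one direction: 24.5 + 160.9 + 301.5 + 52.1 + 13.6 = 552.6.
The longest hop is 301.5; the others sum to 251.1. Folding the others back against it leaves at least 301.5 − 251.1 = 50.4.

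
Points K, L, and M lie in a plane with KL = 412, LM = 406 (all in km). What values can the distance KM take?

By the triangle inequality, |412 − 406| ≤ KM ≤ 412 + 406.

6 ≤ KM ≤ 818 km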